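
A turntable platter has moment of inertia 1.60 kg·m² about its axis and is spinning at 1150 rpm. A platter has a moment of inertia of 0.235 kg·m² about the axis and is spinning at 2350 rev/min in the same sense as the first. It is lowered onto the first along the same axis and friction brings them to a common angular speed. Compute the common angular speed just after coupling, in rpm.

|ω_f| ≈ 1300 rpm

The coupling torques are internal; angular momentum about the shared axis is conserved.
Taking A's sense as positive: L = (1.600)(1150) + (0.2350)(2350) = 2392 kg·m²·rpm.
Combined I = 1.600 + 0.2350 = 1.835 kg·m².
ω_f = L / I = 2392 / 1.835 = 1304 rpm.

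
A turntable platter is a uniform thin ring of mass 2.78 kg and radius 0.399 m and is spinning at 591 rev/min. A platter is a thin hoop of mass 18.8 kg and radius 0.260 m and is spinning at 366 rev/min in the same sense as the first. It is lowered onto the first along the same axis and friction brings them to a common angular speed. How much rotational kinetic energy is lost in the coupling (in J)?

ΔKE lost ≈ 91.1 J

No external torque acts about the common axis, so total angular momentum is conserved.
Moments of inertia: I_A = (2.78)(0.399)² = 0.4426 kg·m²; I_B = (18.8)(0.260)² = 1.271 kg·m².
Taking A's sense as positive: L = (0.4426)(591) + (1.271)(366) = 726.7 kg·m²·rpm.
Combined I = 0.4426 + 1.271 = 1.713 kg·m².
ω_f = L / I = 726.7 / 1.713 = 424.1 rpm.
KE_i = ½ΣIω² = 1781 J; KE_f = ½(1.713)(44.41)² = 1690 J.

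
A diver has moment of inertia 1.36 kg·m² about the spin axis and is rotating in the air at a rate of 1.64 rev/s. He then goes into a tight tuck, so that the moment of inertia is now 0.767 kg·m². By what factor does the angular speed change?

No external torque acts about the spin axis, so angular momentum is conserved.
ω₂/ω₁ = I₁/I₂ = 1.360 / 0.7670 = 1.773.

ω₂/ω₁ ≈ 1.77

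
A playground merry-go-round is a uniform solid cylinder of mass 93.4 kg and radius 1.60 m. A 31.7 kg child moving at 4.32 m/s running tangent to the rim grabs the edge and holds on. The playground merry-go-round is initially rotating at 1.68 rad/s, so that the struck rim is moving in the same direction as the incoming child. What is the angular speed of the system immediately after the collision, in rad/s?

|ω_f| ≈ 2.09 rad/s

About the axle the impulsive forces during the collision are internal, so angular momentum about that axis is conserved.
I_p = ½(93.4)(1.60)² = 119.6 kg·m². Taking the sense of the child's angular momentum as positive, L_{child} = m v R = (31.7)(4.32)(1.60) = 219.1 kg·m²/s.
L_i = +I_p ω_p + m v R = +(119.6)(1.68) + 219.1 = 420.0 kg·m²/s.
After sticking, I_f = I_p + m R² = 119.6 + (31.7)(1.60)² = 200.7 kg·m².
ω_f = L_i / I_f = 420.0 / 200.7 = 2.092 rad/s.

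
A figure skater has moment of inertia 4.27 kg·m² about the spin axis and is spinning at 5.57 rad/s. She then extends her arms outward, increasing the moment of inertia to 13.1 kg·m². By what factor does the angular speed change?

ω₂/ω₁ ≈ 0.326

Angular momentum about the spin axis is conserved since the torque about it is zero.
ω₂/ω₁ = I₁/I₂ = 4.270 / 13.10 = 0.3260.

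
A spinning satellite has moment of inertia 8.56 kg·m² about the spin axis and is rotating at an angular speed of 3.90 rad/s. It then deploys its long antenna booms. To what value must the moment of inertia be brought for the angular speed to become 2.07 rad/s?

I₂ ≈ 16.1 kg·m²

With no external torque about the axis, L is conserved: I₁ω₁ = I₂ω₂.
I₂ = I₁ω₁ / ω₂ = (8.56)(3.90) / (2.07) = 16.13 kg·m².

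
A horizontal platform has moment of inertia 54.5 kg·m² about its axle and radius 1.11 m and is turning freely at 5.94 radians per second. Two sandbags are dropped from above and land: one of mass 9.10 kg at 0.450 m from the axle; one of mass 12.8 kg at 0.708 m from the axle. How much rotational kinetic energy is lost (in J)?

The added mass arrives with no angular momentum about the axle, and any external torque about the axle is negligible, so the system's angular momentum is conserved.
Added inertia Σmr² = (9.10)(0.450)² + (12.8)(0.708)² = 8.259 kg·m²; I_f = 54.50 + 8.259 = 62.76 kg·m².
ω_f = I_p ω_i / I_f = (54.50)(5.94) / 62.76 = 5.158 rad/s.
KE_i = ½(54.50)(5.940 rad/s)² = 961.5 J; KE_f = ½(62.76)(5.158)² = 834.9 J.

energy lost ≈ 127 J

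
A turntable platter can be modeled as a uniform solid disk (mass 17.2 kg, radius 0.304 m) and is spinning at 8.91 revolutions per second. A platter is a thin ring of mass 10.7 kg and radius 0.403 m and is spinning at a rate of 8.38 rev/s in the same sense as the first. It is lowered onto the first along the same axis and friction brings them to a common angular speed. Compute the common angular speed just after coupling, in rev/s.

No external torque acts about the common axis, so total angular momentum is conserved.
Moments of inertia: I_A = ½(17.2)(0.304)² = 0.7948 kg·m²; I_B = (10.7)(0.403)² = 1.738 kg·m².
Taking A's sense as positive: L = (0.7948)(8.91) + (1.738)(8.38) = 21.64 kg·m²·rev/s.
Combined I = 0.7948 + 1.738 = 2.533 kg·m².
ω_f = L / I = 21.64 / 2.533 = 8.546 rev/s.

|ω_f| ≈ 8.55 rev/s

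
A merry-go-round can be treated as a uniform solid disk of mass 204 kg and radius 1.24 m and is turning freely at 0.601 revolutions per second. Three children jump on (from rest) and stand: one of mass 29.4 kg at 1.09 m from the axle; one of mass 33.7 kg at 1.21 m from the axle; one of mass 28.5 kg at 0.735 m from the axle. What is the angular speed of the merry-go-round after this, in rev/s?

No external torque acts about the axle; L_before = L_after.
I_p = ½(204)(1.24)² = 156.8 kg·m².
Added inertia Σmr² = (29.4)(1.09)² + (33.7)(1.21)² + (28.5)(0.735)² = 99.67 kg·m²; I_f = 156.8 + 99.67 = 256.5 kg·m².
ω_f = I_p ω_i / I_f = (156.8)(0.601) / 256.5 = 0.3675 rev/s.

ω_f ≈ 0.367 rev/s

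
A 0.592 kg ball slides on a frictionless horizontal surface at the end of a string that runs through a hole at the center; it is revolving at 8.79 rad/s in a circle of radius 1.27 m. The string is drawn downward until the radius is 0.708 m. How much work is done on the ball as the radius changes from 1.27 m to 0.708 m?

The constraining force is radial, so m r² ω about the center is conserved.
ω₂ = ω₁ (r₁/r₂)² = (8.79)(1.27/0.708)² = 28.28 rad/s.
W = ΔKE = ½m(v₂² − v₁²) = 81.80 J.

W ≈ 81.8 J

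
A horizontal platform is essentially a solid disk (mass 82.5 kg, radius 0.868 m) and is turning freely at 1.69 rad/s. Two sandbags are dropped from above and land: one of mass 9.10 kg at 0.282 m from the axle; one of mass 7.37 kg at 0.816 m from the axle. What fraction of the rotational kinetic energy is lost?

fraction ≈ 0.153

The added mass arrives with no angular momentum about the axle, and any external torque about the axle is negligible, so the system's angular momentum is conserved.
I_p = ½(82.5)(0.868)² = 31.08 kg·m².
Added inertia Σmr² = (9.10)(0.282)² + (7.37)(0.816)² = 5.631 kg·m²; I_f = 31.08 + 5.631 = 36.71 kg·m².
ω_f = I_p ω_i / I_f = (31.08)(1.69) / 36.71 = 1.431 rad/s.
KE_i = ½(31.08)(1.690 rad/s)² = 44.38 J; KE_f = ½(36.71)(1.431)² = 37.57 J.
Fraction lost = 0.1534.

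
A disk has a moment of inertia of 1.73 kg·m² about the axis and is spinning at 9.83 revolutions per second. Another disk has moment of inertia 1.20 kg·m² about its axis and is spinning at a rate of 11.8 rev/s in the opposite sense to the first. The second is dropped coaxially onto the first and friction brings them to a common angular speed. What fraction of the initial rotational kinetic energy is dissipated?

fraction ≈ 0.992

No external torque acts about the common axis, so total angular momentum is conserved.
Taking A's sense as positive: L = (1.730)(9.83) − (1.200)(11.8) = 2.846 kg·m²·rev/s.
Combined I = 1.730 + 1.200 = 2.930 kg·m².
ω_f = L / I = 2.846 / 2.930 = 0.9713 rev/s.
KE_i = ½ΣIω² = 6598 J; KE_f = ½(2.930)(6.103)² = 54.56 J.
Fraction dissipated = (KE_i − KE_f)/KE_i = 0.9917.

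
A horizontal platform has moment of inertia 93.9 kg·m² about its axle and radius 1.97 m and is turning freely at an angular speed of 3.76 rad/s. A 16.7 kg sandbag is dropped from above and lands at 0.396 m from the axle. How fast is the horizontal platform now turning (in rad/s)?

ω_f ≈ 3.66 rad/s

No external torque acts about the axle; L_before = L_after.
Added inertia Σmr² = (16.7)(0.396)² = 2.619 kg·m²; I_f = 93.90 + 2.619 = 96.52 kg·m².
ω_f = I_p ω_i / I_f = (93.90)(3.76) / 96.52 = 3.658 rad/s.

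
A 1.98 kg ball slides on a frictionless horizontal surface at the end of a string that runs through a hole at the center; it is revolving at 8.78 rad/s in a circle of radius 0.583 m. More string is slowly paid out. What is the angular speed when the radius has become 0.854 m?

ω₂ ≈ 4.09 rad/s

No torque about the axis ⇒ m r₁² ω₁ = m r₂² ω₂.
ω₂ = ω₁ (r₁/r₂)² = (8.78)(0.583/0.854)² = 4.092 rad/s.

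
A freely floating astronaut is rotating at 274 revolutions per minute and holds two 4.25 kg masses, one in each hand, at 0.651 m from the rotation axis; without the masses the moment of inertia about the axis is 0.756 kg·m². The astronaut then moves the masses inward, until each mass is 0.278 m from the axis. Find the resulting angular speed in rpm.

ω₂ ≈ 845 rpm

With no external torque about the axis, L is conserved: I₁ω₁ = I₂ω₂.
I₁ = 0.756 + 2(4.25)(0.651)² = 4.358 kg·m²; I₂ = 0.756 + 2(4.25)(0.278)² = 1.413 kg·m².
ω₂ = I₁ω₁ / I₂ = (4.358)(274 rpm) / (1.413) = 845.2 rpm.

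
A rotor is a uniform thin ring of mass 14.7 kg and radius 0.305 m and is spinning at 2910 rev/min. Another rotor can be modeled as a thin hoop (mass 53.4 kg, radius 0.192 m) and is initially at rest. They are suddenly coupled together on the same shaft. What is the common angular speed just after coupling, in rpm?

|ω_f| ≈ 1190 rpm

No external torque acts about the common axis, so total angular momentum is conserved.
Moments of inertia: I_A = (14.7)(0.305)² = 1.367 kg·m²; I_B = (53.4)(0.192)² = 1.969 kg·m².
Taking A's sense as positive: L = (1.367)(2910) = 3979 kg·m²·rpm.
Combined I = 1.367 + 1.969 = 3.336 kg·m².
ω_f = L / I = 3979 / 3.336 = 1193 rpm.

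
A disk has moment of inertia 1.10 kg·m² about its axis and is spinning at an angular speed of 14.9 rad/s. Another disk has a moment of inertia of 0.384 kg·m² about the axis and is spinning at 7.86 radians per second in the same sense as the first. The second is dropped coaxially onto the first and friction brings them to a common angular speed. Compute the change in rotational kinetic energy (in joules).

The coupling torques are internal; angular momentum about the shared axis is conserved.
Taking A's sense as positive: L = (1.100)(14.9) + (0.3840)(7.86) = 19.41 kg·m²·rad/s.
Combined I = 1.100 + 0.3840 = 1.484 kg·m².
ω_f = L / I = 19.41 / 1.484 = 13.08 rad/s.
KE_i = ½ΣIω² = 134.0 J; KE_f = ½(1.484)(13.08)² = 126.9 J.

ΔKE ≈ -7.05 J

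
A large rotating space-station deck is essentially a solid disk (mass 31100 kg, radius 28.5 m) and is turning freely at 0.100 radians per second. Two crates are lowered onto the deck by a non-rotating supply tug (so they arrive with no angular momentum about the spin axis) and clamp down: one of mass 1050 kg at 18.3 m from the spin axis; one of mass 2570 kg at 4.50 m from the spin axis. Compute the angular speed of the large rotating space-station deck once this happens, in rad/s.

ω_f ≈ 0.0969 rad/s

No external torque acts about the spin axis; L_before = L_after.
I_p = ½(31100)(28.5)² = 1.263e+07 kg·m².
Added inertia Σmr² = (1050)(18.3)² + (2570)(4.50)² = 4.037e+05 kg·m²; I_f = 1.263e+07 + 4.037e+05 = 1.303e+07 kg·m².
ω_f = I_p ω_i / I_f = (1.263e+07)(0.100) / 1.303e+07 = 0.09690 rad/s.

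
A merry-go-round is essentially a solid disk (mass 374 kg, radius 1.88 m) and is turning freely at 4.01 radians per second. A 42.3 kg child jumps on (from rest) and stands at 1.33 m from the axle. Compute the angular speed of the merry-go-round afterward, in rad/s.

No external torque acts about the axle; L_before = L_after.
I_p = ½(374)(1.88)² = 660.9 kg·m².
Added inertia Σmr² = (42.3)(1.33)² = 74.82 kg·m²; I_f = 660.9 + 74.82 = 735.8 kg·m².
ω_f = I_p ω_i / I_f = (660.9)(4.01) / 735.8 = 3.602 rad/s.

ω_f ≈ 3.60 rad/s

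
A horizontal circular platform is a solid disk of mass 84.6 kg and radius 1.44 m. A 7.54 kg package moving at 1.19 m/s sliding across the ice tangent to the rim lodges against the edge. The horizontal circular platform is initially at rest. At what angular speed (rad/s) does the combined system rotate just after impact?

The axle reaction passes through the central axle and exerts no torque about it; angular momentum about the central axle is conserved through the impact.
I_p = ½(84.6)(1.44)² = 87.71 kg·m². Taking the sense of the package's angular momentum as positive, L_{package} = m v R = (7.54)(1.19)(1.44) = 12.92 kg·m²/s.
L_i = 0 + 12.92 = 12.92 kg·m²/s.
After sticking, I_f = I_p + m R² = 87.71 + (7.54)(1.44)² = 103.3 kg·m².
ω_f = L_i / I_f = 12.92 / 103.3 = 0.1250 rad/s.

|ω_f| ≈ 0.125 rad/s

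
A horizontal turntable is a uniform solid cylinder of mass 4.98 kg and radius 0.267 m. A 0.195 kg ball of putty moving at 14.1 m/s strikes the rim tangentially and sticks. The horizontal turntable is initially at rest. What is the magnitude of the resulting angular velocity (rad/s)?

About the axle the impulsive forces during the collision are internal, so angular momentum about that axis is conserved.
I_p = ½(4.98)(0.267)² = 0.1775 kg·m². Taking the sense of the ball of putty's angular momentum as positive, L_{ball} = m v R = (0.195)(14.1)(0.267) = 0.7341 kg·m²/s.
L_i = 0 + 0.7341 = 0.7341 kg·m²/s.
After sticking, I_f = I_p + m R² = 0.1775 + (0.195)(0.267)² = 0.1914 kg·m².
ω_f = L_i / I_f = 0.7341 / 0.1914 = 3.835 rad/s.

|ω_f| ≈ 3.84 rad/s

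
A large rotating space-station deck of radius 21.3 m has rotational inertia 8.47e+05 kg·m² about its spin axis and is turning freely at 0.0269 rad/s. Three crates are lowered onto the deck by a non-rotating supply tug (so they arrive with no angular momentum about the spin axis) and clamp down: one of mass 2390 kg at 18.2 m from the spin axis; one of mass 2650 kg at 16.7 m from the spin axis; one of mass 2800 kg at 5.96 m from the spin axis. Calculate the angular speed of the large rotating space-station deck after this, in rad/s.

The added mass arrives with no angular momentum about the spin axis, and any external torque about the spin axis is negligible, so the system's angular momentum is conserved.
Added inertia Σmr² = (2390)(18.2)² + (2650)(16.7)² + (2800)(5.96)² = 1.630e+06 kg·m²; I_f = 8.470e+05 + 1.630e+06 = 2.477e+06 kg·m².
ω_f = I_p ω_i / I_f = (8.470e+05)(0.0269) / 2.477e+06 = 0.009198 rad/s.

ω_f ≈ 0.00920 rad/s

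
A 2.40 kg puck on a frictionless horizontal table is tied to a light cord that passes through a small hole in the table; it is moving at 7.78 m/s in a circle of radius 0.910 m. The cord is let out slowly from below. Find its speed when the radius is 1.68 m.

Central (radial) force ⇒ zero torque about the center ⇒ m v r is constant.
v₂ = v₁ r₁ / r₂ = (7.78)(0.910) / (1.68) = 4.214 m/s.

v₂ ≈ 4.21 m/s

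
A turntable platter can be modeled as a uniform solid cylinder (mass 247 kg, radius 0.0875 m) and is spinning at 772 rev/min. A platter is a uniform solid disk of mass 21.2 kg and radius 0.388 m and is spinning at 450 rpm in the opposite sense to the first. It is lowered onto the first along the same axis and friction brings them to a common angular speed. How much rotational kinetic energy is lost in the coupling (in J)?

ΔKE lost ≈ 4860 J

The coupling torques are internal; angular momentum about the shared axis is conserved.
Moments of inertia: I_A = ½(247)(0.0875)² = 0.9455 kg·m²; I_B = ½(21.2)(0.388)² = 1.596 kg·m².
Taking A's sense as positive: L = (0.9455)(772) − (1.596)(450) = 11.87 kg·m²·rpm.
Combined I = 0.9455 + 1.596 = 2.541 kg·m².
ω_f = L / I = 11.87 / 2.541 = 4.670 rpm.
KE_i = ½ΣIω² = 4862 J; KE_f = ½(2.541)(0.4890)² = 0.3039 J.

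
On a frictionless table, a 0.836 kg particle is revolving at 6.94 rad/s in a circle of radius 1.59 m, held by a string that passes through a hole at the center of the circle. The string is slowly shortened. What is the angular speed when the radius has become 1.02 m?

ω₂ ≈ 16.9 rad/s

The constraining force is radial, so m r² ω about the center is conserved.
ω₂ = ω₁ (r₁/r₂)² = (6.94)(1.59/1.02)² = 16.86 rad/s.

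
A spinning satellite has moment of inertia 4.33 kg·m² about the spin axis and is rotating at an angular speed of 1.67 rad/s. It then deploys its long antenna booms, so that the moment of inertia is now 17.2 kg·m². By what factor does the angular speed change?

Angular momentum about the spin axis is conserved since the torque about it is zero.
ω₂/ω₁ = I₁/I₂ = 4.330 / 17.20 = 0.2517.

ω₂/ω₁ ≈ 0.252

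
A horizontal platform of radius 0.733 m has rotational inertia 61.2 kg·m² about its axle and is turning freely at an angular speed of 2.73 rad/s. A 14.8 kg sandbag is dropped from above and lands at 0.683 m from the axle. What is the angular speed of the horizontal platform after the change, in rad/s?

The added mass arrives with no angular momentum about the axle, and any external torque about the axle is negligible, so the system's angular momentum is conserved.
Added inertia Σmr² = (14.8)(0.683)² = 6.904 kg·m²; I_f = 61.20 + 6.904 = 68.10 kg·m².
ω_f = I_p ω_i / I_f = (61.20)(2.73) / 68.10 = 2.453 rad/s.

ω_f ≈ 2.45 rad/s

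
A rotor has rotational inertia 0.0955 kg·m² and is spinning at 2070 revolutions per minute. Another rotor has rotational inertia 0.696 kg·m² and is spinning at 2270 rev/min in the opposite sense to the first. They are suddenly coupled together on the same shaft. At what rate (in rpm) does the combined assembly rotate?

|ω_f| ≈ 1750 rpm

No external torque acts about the common axis, so total angular momentum is conserved.
Taking A's sense as positive: L = (0.09550)(2070) − (0.6960)(2270) = -1382 kg·m²·rpm.
Combined I = 0.09550 + 0.6960 = 0.7915 kg·m².
ω_f = L / I = -1382 / 0.7915 = -1746 rpm.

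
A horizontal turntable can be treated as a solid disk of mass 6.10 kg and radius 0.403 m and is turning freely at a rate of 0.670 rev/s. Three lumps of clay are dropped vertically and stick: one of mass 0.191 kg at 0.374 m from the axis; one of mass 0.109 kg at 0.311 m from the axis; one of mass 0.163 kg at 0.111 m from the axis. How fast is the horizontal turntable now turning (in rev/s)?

ω_f ≈ 0.621 rev/s

The added mass arrives with no angular momentum about the axis, and any external torque about the axis is negligible, so the system's angular momentum is conserved.
I_p = ½(6.10)(0.403)² = 0.4953 kg·m².
Added inertia Σmr² = (0.191)(0.374)² + (0.109)(0.311)² + (0.163)(0.111)² = 0.03927 kg·m²; I_f = 0.4953 + 0.03927 = 0.5346 kg·m².
ω_f = I_p ω_i / I_f = (0.4953)(0.670) / 0.5346 = 0.6208 rev/s.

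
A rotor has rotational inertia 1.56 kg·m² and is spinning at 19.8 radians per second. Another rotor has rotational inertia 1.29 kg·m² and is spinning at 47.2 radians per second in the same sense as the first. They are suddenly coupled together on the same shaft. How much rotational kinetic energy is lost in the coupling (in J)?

ΔKE lost ≈ 265 J

The coupling torques are internal; angular momentum about the shared axis is conserved.
Taking A's sense as positive: L = (1.560)(19.8) + (1.290)(47.2) = 91.78 kg·m²·rad/s.
Combined I = 1.560 + 1.290 = 2.850 kg·m².
ω_f = L / I = 91.78 / 2.850 = 32.20 rad/s.
KE_i = ½ΣIω² = 1743 J; KE_f = ½(2.850)(32.20)² = 1478 J.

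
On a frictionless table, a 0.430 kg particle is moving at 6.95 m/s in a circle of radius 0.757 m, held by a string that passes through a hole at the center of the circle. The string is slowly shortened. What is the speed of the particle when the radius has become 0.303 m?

v₂ ≈ 17.4 m/s

The only horizontal force on the mass is along the cord (radial), so it exerts no torque about the hole and angular momentum m v r is conserved.
v₂ = v₁ r₁ / r₂ = (6.95)(0.757) / (0.303) = 17.36 m/s.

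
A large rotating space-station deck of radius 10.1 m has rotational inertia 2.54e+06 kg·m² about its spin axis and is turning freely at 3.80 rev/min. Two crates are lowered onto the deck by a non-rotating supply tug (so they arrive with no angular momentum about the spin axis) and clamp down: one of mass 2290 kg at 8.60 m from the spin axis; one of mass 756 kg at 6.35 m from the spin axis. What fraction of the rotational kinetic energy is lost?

No external torque acts about the spin axis; L_before = L_after.
Added inertia Σmr² = (2290)(8.60)² + (756)(6.35)² = 1.999e+05 kg·m²; I_f = 2.540e+06 + 1.999e+05 = 2.740e+06 kg·m².
ω_f = I_p ω_i / I_f = (2.540e+06)(3.80) / 2.740e+06 = 3.523 rpm.
KE_i = ½(2.540e+06)(0.3979 rad/s)² = 2.011e+05 J; KE_f = ½(2.740e+06)(0.3689)² = 1.864e+05 J.
Fraction lost = 0.07294.

fraction ≈ 0.0729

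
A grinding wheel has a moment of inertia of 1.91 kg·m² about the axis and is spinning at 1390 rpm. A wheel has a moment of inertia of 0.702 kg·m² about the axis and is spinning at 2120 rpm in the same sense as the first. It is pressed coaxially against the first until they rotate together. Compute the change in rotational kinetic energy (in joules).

ΔKE ≈ -1500 J

The coupling torques are internal; angular momentum about the shared axis is conserved.
Taking A's sense as positive: L = (1.910)(1390) + (0.7020)(2120) = 4143 kg·m²·rpm.
Combined I = 1.910 + 0.7020 = 2.612 kg·m².
ω_f = L / I = 4143 / 2.612 = 1586 rpm.
KE_i = ½ΣIω² = 37530 J; KE_f = ½(2.612)(166.1)² = 36030 J.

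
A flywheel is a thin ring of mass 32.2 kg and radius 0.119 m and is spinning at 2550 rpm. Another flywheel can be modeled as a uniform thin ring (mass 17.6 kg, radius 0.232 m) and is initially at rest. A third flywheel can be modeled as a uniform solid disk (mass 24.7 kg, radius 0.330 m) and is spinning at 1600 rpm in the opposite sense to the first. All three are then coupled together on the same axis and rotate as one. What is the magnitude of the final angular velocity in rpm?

The coupling torques are internal; angular momentum about the shared axis is conserved.
Moments of inertia: I_A = (32.2)(0.119)² = 0.4560 kg·m²; I_B = (17.6)(0.232)² = 0.9473 kg·m²; I_C = ½(24.7)(0.330)² = 1.345 kg·m².
Taking A's sense as positive: L = (0.4560)(2550) − (1.345)(1600) = -989.1 kg·m²·rpm.
Combined I = 0.4560 + 0.9473 + 1.345 = 2.748 kg·m².
ω_f = L / I = -989.1 / 2.748 = -359.9 rpm.

|ω_f| ≈ 360 rpm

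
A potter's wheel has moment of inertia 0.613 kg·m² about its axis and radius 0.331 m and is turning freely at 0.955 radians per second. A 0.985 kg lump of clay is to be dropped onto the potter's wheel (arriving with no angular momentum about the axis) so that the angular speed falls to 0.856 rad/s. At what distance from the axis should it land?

r ≈ 0.268 m

No external torque acts about the axis; L_before = L_after.
I_p ω_i = (I_p + m r²) ω_f ⇒ m r² = I_p(ω_i/ω_f − 1) = 0.6130(0.955/0.856 − 1) = 0.07090 kg·m².
r = √(0.07090/0.985) = 0.2683 m.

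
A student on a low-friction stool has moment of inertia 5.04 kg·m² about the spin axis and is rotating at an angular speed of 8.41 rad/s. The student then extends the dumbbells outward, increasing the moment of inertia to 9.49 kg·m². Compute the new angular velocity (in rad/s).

No external torque acts about the spin axis, so angular momentum is conserved.
ω₂ = I₁ω₁ / I₂ = (5.040)(8.41 rad/s) / (9.490) = 4.466 rad/s.

ω₂ ≈ 4.47 rad/s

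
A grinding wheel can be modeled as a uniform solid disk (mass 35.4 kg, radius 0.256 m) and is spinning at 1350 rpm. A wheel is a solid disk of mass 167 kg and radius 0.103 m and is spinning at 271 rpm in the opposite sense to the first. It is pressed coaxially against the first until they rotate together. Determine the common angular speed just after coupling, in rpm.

No external torque acts about the common axis, so total angular momentum is conserved.
Moments of inertia: I_A = ½(35.4)(0.256)² = 1.160 kg·m²; I_B = ½(167)(0.103)² = 0.8859 kg·m².
Taking A's sense as positive: L = (1.160)(1350) − (0.8859)(271) = 1326 kg·m²·rpm.
Combined I = 1.160 + 0.8859 = 2.046 kg·m².
ω_f = L / I = 1326 / 2.046 = 648.1 rpm.

|ω_f| ≈ 648 rpm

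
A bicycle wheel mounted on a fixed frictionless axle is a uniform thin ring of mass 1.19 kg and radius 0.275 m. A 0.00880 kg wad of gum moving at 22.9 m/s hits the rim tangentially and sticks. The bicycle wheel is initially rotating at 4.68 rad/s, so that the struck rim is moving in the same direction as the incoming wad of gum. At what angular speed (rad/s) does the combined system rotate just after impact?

About the axle the impulsive forces during the collision are internal, so angular momentum about that axis is conserved.
I_p = (1.19)(0.275)² = 0.08999 kg·m². Taking the sense of the wad of gum's angular momentum as positive, L_{wad} = m v R = (0.00880)(22.9)(0.275) = 0.05542 kg·m²/s.
L_i = +I_p ω_p + m v R = +(0.08999)(4.68) + 0.05542 = 0.4766 kg·m²/s.
After sticking, I_f = I_p + m R² = 0.08999 + (0.00880)(0.275)² = 0.09066 kg·m².
ω_f = L_i / I_f = 0.4766 / 0.09066 = 5.257 rad/s.

|ω_f| ≈ 5.26 rad/s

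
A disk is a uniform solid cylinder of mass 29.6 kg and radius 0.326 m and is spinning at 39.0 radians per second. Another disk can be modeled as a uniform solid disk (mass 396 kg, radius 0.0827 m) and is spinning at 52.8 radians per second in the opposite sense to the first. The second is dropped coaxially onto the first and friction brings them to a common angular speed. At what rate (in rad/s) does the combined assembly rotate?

The coupling torques are internal; angular momentum about the shared axis is conserved.
Moments of inertia: I_A = ½(29.6)(0.326)² = 1.573 kg·m²; I_B = ½(396)(0.0827)² = 1.354 kg·m².
Taking A's sense as positive: L = (1.573)(39.0) − (1.354)(52.8) = -10.16 kg·m²·rad/s.
Combined I = 1.573 + 1.354 = 2.927 kg·m².
ω_f = L / I = -10.16 / 2.927 = -3.470 rad/s.

|ω_f| ≈ 3.47 rad/s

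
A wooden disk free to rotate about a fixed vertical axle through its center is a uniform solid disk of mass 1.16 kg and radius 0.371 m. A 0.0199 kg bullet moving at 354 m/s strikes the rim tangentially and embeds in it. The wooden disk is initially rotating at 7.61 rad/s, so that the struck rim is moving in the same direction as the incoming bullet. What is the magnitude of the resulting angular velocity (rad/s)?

|ω_f| ≈ 39.0 rad/s

The axle reaction passes through the axle and exerts no torque about it; angular momentum about the axle is conserved through the impact.
I_p = ½(1.16)(0.371)² = 0.07983 kg·m². Taking the sense of the bullet's angular momentum as positive, L_{bullet} = m v R = (0.0199)(354)(0.371) = 2.614 kg·m²/s.
L_i = +I_p ω_p + m v R = +(0.07983)(7.61) + 2.614 = 3.221 kg·m²/s.
After sticking, I_f = I_p + m R² = 0.07983 + (0.0199)(0.371)² = 0.08257 kg·m².
ω_f = L_i / I_f = 3.221 / 0.08257 = 39.01 rad/s.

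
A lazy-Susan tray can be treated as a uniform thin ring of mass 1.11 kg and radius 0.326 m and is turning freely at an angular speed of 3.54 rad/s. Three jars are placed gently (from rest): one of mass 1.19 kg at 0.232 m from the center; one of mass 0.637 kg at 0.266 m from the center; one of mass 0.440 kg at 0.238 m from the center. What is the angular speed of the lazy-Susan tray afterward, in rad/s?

No external torque acts about the center; L_before = L_after.
I_p = (1.11)(0.326)² = 0.1180 kg·m².
Added inertia Σmr² = (1.19)(0.232)² + (0.637)(0.266)² + (0.440)(0.238)² = 0.1340 kg·m²; I_f = 0.1180 + 0.1340 = 0.2520 kg·m².
ω_f = I_p ω_i / I_f = (0.1180)(3.54) / 0.2520 = 1.657 rad/s.

ω_f ≈ 1.66 rad/s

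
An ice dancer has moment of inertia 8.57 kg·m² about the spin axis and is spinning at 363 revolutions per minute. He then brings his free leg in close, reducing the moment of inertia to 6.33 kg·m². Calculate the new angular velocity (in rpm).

ω₂ ≈ 491 rpm

With no external torque about the axis, L is conserved: I₁ω₁ = I₂ω₂.
ω₂ = I₁ω₁ / I₂ = (8.570)(363 rpm) / (6.330) = 491.5 rpm.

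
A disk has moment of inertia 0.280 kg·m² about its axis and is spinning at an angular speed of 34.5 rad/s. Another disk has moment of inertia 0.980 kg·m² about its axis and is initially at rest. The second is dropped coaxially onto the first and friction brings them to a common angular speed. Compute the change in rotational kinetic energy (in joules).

The coupling torques are internal; angular momentum about the shared axis is conserved.
Taking A's sense as positive: L = (0.2800)(34.5) = 9.660 kg·m²·rad/s.
Combined I = 0.2800 + 0.9800 = 1.260 kg·m².
ω_f = L / I = 9.660 / 1.260 = 7.667 rad/s.
KE_i = ½ΣIω² = 166.6 J; KE_f = ½(1.260)(7.667)² = 37.03 J.

ΔKE ≈ -130 J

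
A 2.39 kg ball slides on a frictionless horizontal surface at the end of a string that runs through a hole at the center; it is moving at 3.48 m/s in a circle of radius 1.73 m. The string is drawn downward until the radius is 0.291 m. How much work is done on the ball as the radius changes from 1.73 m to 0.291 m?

W ≈ 497 J

The only horizontal force on the mass is along the cord (radial), so it exerts no torque about the hole and angular momentum m v r is conserved.
v₂ = v₁ r₁ / r₂ = (3.48)(1.73) / (0.291) = 20.69 m/s.
W = ΔKE = ½m(v₂² − v₁²) = 497.0 J.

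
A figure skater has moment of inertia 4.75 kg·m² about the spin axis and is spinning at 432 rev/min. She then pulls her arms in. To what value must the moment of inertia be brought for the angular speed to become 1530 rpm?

I₂ ≈ 1.34 kg·m²

Angular momentum about the spin axis is conserved since the torque about it is zero.
I₂ = I₁ω₁ / ω₂ = (4.75)(432) / (1530) = 1.341 kg·m².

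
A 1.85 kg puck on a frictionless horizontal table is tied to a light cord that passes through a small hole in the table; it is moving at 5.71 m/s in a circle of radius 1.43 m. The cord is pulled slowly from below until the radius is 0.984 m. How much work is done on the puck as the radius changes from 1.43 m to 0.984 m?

The only horizontal force on the mass is along the cord (radial), so it exerts no torque about the hole and angular momentum m v r is conserved.
v₂ = v₁ r₁ / r₂ = (5.71)(1.43) / (0.984) = 8.298 m/s.
W = ΔKE = ½m(v₂² − v₁²) = 33.53 J.

W ≈ 33.5 J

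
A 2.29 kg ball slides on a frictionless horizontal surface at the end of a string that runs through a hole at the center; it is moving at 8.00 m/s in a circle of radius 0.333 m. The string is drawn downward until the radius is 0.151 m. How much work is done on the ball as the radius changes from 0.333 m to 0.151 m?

W ≈ 283 J

Central (radial) force ⇒ zero torque about the center ⇒ m v r is constant.
v₂ = v₁ r₁ / r₂ = (8.00)(0.333) / (0.151) = 17.64 m/s.
W = ΔKE = ½m(v₂² − v₁²) = 283.1 J.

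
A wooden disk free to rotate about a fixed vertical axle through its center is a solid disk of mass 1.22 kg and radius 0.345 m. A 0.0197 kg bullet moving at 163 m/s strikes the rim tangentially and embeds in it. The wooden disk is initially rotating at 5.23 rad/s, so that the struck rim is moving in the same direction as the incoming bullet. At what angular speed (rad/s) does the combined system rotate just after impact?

|ω_f| ≈ 19.8 rad/s

About the axle the impulsive forces during the collision are internal, so angular momentum about that axis is conserved.
I_p = ½(1.22)(0.345)² = 0.07261 kg·m². Taking the sense of the bullet's angular momentum as positive, L_{bullet} = m v R = (0.0197)(163)(0.345) = 1.108 kg·m²/s.
L_i = +I_p ω_p + m v R = +(0.07261)(5.23) + 1.108 = 1.488 kg·m²/s.
After sticking, I_f = I_p + m R² = 0.07261 + (0.0197)(0.345)² = 0.07495 kg·m².
ω_f = L_i / I_f = 1.488 / 0.07495 = 19.85 rad/s.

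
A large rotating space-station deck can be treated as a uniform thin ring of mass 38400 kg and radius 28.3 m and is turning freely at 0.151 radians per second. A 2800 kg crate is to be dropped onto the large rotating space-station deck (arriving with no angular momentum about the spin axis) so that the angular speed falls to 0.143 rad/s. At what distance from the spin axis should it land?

No external torque acts about the spin axis; L_before = L_after.
I_p = (38400)(28.3)² = 3.075e+07 kg·m².
I_p ω_i = (I_p + m r²) ω_f ⇒ m r² = I_p(ω_i/ω_f − 1) = 3.075e+07(0.151/0.143 − 1) = 1.721e+06 kg·m².
r = √(1.721e+06/2800) = 24.79 m.

r ≈ 24.8 m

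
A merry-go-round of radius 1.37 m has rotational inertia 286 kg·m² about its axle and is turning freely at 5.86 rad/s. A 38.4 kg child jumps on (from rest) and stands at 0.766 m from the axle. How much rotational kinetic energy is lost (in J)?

energy lost ≈ 359 J

No external torque acts about the axle; L_before = L_after.
Added inertia Σmr² = (38.4)(0.766)² = 22.53 kg·m²; I_f = 286.0 + 22.53 = 308.5 kg·m².
ω_f = I_p ω_i / I_f = (286.0)(5.86) / 308.5 = 5.432 rad/s.
KE_i = ½(286.0)(5.860 rad/s)² = 4911 J; KE_f = ½(308.5)(5.432)² = 4552 J.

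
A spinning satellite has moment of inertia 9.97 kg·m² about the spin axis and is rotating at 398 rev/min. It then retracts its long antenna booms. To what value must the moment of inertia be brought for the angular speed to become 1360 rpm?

I₂ ≈ 2.92 kg·m²

Angular momentum about the spin axis is conserved since the torque about it is zero.
I₂ = I₁ω₁ / ω₂ = (9.97)(398) / (1360) = 2.918 kg·m².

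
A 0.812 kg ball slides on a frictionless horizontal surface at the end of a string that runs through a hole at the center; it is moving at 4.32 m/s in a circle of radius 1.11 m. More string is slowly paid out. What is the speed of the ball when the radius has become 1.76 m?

v₂ ≈ 2.72 m/s

Central (radial) force ⇒ zero torque about the center ⇒ m v r is constant.
v₂ = v₁ r₁ / r₂ = (4.32)(1.11) / (1.76) = 2.725 m/s.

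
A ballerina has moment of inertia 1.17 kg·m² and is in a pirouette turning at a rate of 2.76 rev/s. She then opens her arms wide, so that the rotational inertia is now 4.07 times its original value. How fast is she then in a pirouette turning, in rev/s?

ω₂ ≈ 0.678 rev/s

No external torque acts about the spin axis, so angular momentum is conserved.
I₂ = 4.07 × 1.17 = 4.762 kg·m².
ω₂ = I₁ω₁ / I₂ = (1.170)(2.76 rev/s) / (4.762) = 0.6781 rev/s.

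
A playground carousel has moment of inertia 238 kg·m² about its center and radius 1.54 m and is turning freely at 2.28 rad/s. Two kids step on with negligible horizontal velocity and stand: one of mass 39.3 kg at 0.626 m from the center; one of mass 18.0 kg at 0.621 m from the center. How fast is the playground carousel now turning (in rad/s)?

ω_f ≈ 2.08 rad/s

The added mass arrives with no angular momentum about the center, and any external torque about the center is negligible, so the system's angular momentum is conserved.
Added inertia Σmr² = (39.3)(0.626)² + (18.0)(0.621)² = 22.34 kg·m²; I_f = 238.0 + 22.34 = 260.3 kg·m².
ω_f = I_p ω_i / I_f = (238.0)(2.28) / 260.3 = 2.084 rad/s.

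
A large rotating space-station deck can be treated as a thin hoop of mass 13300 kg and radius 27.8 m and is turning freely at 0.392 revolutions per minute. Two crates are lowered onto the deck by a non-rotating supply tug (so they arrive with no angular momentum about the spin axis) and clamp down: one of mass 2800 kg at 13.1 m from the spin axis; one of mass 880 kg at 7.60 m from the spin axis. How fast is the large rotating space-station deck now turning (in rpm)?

ω_f ≈ 0.373 rpm

The added mass arrives with no angular momentum about the spin axis, and any external torque about the spin axis is negligible, so the system's angular momentum is conserved.
I_p = (13300)(27.8)² = 1.028e+07 kg·m².
Added inertia Σmr² = (2800)(13.1)² + (880)(7.60)² = 5.313e+05 kg·m²; I_f = 1.028e+07 + 5.313e+05 = 1.081e+07 kg·m².
ω_f = I_p ω_i / I_f = (1.028e+07)(0.392) / 1.081e+07 = 0.3727 rpm.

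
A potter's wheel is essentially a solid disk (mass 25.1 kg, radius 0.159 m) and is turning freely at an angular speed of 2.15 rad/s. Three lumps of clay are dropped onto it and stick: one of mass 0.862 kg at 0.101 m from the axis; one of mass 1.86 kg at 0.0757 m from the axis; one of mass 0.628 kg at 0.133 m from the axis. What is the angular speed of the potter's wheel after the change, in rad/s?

No external torque acts about the axis; L_before = L_after.
I_p = ½(25.1)(0.159)² = 0.3173 kg·m².
Added inertia Σmr² = (0.862)(0.101)² + (1.86)(0.0757)² + (0.628)(0.133)² = 0.03056 kg·m²; I_f = 0.3173 + 0.03056 = 0.3478 kg·m².
ω_f = I_p ω_i / I_f = (0.3173)(2.15) / 0.3478 = 1.961 rad/s.

ω_f ≈ 1.96 rad/s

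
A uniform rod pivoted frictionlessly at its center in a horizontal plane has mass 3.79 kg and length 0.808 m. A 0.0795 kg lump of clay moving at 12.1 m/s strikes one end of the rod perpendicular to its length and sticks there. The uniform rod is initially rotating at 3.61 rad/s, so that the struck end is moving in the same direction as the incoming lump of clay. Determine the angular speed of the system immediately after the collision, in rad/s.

|ω_f| ≈ 5.17 rad/s

About the pivot the impulsive forces during the collision are internal, so angular momentum about that axis is conserved.
I_p = (1/12)(3.79)(0.808)² = 0.2062 kg·m². Taking the sense of the lump of clay's angular momentum as positive, L_{lump} = m v R = (0.0795)(12.1)(0.808/2) = 0.3886 kg·m²/s.
L_i = +I_p ω_p + m v R = +(0.2062)(3.61) + 0.3886 = 1.133 kg·m²/s.
After sticking, I_f = I_p + m R² = 0.2062 + (0.0795)(0.808/2)² = 0.2192 kg·m².
ω_f = L_i / I_f = 1.133 / 0.2192 = 5.169 rad/s.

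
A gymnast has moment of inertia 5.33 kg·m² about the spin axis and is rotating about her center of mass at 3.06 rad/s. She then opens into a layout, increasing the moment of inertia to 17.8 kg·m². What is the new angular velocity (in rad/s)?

ω₂ ≈ 0.916 rad/s

No external torque acts about the spin axis, so angular momentum is conserved.
ω₂ = I₁ω₁ / I₂ = (5.330)(3.06 rad/s) / (17.80) = 0.9163 rad/s.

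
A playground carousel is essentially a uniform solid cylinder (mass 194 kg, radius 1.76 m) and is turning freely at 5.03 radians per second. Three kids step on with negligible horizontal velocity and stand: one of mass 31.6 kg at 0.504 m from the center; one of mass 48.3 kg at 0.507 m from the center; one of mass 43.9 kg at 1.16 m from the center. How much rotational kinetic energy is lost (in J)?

energy lost ≈ 795 J

The added mass arrives with no angular momentum about the center, and any external torque about the center is negligible, so the system's angular momentum is conserved.
I_p = ½(194)(1.76)² = 300.5 kg·m².
Added inertia Σmr² = (31.6)(0.504)² + (48.3)(0.507)² + (43.9)(1.16)² = 79.51 kg·m²; I_f = 300.5 + 79.51 = 380.0 kg·m².
ω_f = I_p ω_i / I_f = (300.5)(5.03) / 380.0 = 3.977 rad/s.
KE_i = ½(300.5)(5.030 rad/s)² = 3801 J; KE_f = ½(380.0)(3.977)² = 3006 J.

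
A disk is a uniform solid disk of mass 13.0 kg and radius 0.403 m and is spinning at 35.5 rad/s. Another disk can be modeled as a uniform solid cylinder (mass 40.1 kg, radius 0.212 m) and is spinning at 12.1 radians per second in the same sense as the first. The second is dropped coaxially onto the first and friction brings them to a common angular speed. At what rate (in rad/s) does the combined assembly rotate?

|ω_f| ≈ 24.7 rad/s

No external torque acts about the common axis, so total angular momentum is conserved.
Moments of inertia: I_A = ½(13.0)(0.403)² = 1.056 kg·m²; I_B = ½(40.1)(0.212)² = 0.9011 kg·m².
Taking A's sense as positive: L = (1.056)(35.5) + (0.9011)(12.1) = 48.38 kg·m²·rad/s.
Combined I = 1.056 + 0.9011 = 1.957 kg·m².
ω_f = L / I = 48.38 / 1.957 = 24.72 rad/s.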